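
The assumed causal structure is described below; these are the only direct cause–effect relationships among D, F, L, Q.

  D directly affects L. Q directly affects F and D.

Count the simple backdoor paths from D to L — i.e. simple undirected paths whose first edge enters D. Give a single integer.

0

A backdoor path from D to L is any simple undirected path whose first edge points into D (i.e. leaves D via a parent).
Parents of D: {Q}.
No simple path from any parent of D reaches L without revisiting D, so there are no backdoor paths.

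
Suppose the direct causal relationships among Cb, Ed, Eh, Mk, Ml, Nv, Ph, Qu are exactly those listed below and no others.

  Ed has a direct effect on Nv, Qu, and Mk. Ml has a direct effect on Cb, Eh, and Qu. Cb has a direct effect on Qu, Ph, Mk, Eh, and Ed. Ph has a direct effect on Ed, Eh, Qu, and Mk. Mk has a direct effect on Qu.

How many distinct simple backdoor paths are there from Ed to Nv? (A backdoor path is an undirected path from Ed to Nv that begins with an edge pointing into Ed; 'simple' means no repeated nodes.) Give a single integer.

0

A backdoor path from Ed to Nv is any simple undirected path whose first edge points into Ed (i.e. leaves Ed via a parent).
Parents of Ed: {Cb, Ph}.
No simple path from any parent of Ed reaches Nv without revisiting Ed, so there are no backdoor paths.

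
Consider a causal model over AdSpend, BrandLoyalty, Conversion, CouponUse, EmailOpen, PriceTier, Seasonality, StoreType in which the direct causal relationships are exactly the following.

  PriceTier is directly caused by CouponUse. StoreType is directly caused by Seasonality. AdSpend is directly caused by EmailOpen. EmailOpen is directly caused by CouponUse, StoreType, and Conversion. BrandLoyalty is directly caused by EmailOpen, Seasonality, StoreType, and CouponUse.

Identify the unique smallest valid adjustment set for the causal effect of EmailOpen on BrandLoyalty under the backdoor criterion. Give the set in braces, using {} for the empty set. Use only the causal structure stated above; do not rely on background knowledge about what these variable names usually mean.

Variables eligible for adjustment (non-descendants of EmailOpen, excluding EmailOpen and BrandLoyalty): {Conversion, CouponUse, PriceTier, Seasonality, StoreType}.
Backdoor paths from EmailOpen to BrandLoyalty:
  P1: EmailOpen <- CouponUse -> BrandLoyalty
  P2: EmailOpen <- StoreType <- Seasonality -> BrandLoyalty
  P3: EmailOpen <- StoreType -> BrandLoyalty
The empty set is not sufficient: P1 (EmailOpen <- CouponUse -> BrandLoyalty) has no collider blocking it and no conditioned non-collider, so it is open.
Try {CouponUse, StoreType}:
  P1: blocked at fork node CouponUse ∈ conditioning set.
  P2: blocked at chain node StoreType ∈ conditioning set.
  P3: blocked at fork node StoreType ∈ conditioning set.
{CouponUse, StoreType} contains no descendant of EmailOpen and blocks every backdoor path.
Every element of {CouponUse, StoreType} is needed (dropping CouponUse leaves P1 open; dropping StoreType leaves P2 open), so no proper subset is valid.
Among all size-2 subsets of the eligible variables, only {CouponUse, StoreType} blocks every backdoor path, so it is the unique smallest valid adjustment set.

{CouponUse, StoreType}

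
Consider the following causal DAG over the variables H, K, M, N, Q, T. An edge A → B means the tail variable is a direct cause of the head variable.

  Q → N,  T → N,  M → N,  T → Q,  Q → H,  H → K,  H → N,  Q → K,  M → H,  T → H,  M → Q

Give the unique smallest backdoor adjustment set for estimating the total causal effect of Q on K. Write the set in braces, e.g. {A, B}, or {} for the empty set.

{M, T}

Variables eligible for adjustment (non-descendants of Q, excluding Q and K): {M, T}.
Backdoor paths from Q to K:
  P1: Q <- T -> H -> K
  P2: Q <- T -> N <- M -> H -> K
  P3: Q <- T -> N <- H -> K
  P4: Q <- M -> H -> K
  P5: Q <- M -> N <- T -> H -> K
  P6: Q <- M -> N <- H -> K
The empty set is not sufficient: P1 (Q <- T -> H -> K) has no collider blocking it and no conditioned non-collider, so it is open.
Try {M, T}:
  P1: blocked at fork node T ∈ conditioning set.
  P2: blocked at fork node T ∈ conditioning set.
  P3: blocked at fork node T ∈ conditioning set.
  P4: blocked at fork node M ∈ conditioning set.
  P5: blocked at fork node M ∈ conditioning set.
  P6: blocked at fork node M ∈ conditioning set.
{M, T} contains no descendant of Q and blocks every backdoor path.
Every element of {M, T} is needed (dropping M leaves P4 open; dropping T leaves P1 open), so no proper subset is valid.
Among all size-2 subsets of the eligible variables, only {M, T} blocks every backdoor path, so it is the unique smallest valid adjustment set.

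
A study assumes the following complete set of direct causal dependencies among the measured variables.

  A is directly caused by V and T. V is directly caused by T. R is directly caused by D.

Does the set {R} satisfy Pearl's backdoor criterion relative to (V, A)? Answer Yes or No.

No

Backdoor paths from V to A (paths whose first edge points into V):
  P1: V <- T -> A
Condition 1 (no descendant of V in the set): holds — descendants of V are {A}; none are in {R}.
Condition 2 (every backdoor path blocked by {R}):
  P1: open — no interior node is in the conditioning set.
{R} does not satisfy the backdoor criterion.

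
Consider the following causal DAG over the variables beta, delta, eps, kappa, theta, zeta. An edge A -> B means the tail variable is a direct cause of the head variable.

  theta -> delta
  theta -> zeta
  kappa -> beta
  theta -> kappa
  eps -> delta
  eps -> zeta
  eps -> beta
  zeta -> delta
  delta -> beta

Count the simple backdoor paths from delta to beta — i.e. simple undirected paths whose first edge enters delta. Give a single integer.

6

A backdoor path from delta to beta is any simple undirected path whose first edge points into delta (i.e. leaves delta via a parent).
Parents of delta: {eps, theta, zeta}.
Enumerating:
  P1: delta <- theta -> zeta <- eps -> beta
  P2: delta <- theta -> kappa -> beta
  P3: delta <- eps -> zeta <- theta -> kappa -> beta
  P4: delta <- eps -> beta
  P5: delta <- zeta <- theta -> kappa -> beta
  P6: delta <- zeta <- eps -> beta
That exhausts the simple backdoor paths. Count: 6.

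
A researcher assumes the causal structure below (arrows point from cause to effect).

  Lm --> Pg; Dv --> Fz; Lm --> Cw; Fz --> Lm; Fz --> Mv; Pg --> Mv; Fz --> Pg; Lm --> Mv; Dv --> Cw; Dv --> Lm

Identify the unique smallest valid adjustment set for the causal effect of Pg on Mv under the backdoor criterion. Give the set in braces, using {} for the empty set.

{Fz, Lm}

Variables eligible for adjustment (non-descendants of Pg, excluding Pg and Mv): {Cw, Dv, Fz, Lm}.
Backdoor paths from Pg to Mv:
  P1: Pg <- Fz <- Dv -> Lm -> Mv
  P2: Pg <- Fz <- Dv -> Cw <- Lm -> Mv
  P3: Pg <- Fz -> Lm -> Mv
  P4: Pg <- Fz -> Mv
  P5: Pg <- Lm <- Dv -> Fz -> Mv
  P6: Pg <- Lm <- Fz -> Mv
  P7: Pg <- Lm -> Cw <- Dv -> Fz -> Mv
  P8: Pg <- Lm -> Mv
The empty set is not sufficient: P1 (Pg <- Fz <- Dv -> Lm -> Mv) has no collider blocking it and no conditioned non-collider, so it is open.
Try {Fz, Lm}:
  P1: blocked at chain node Fz ∈ conditioning set.
  P2: blocked at chain node Fz ∈ conditioning set.
  P3: blocked at fork node Fz ∈ conditioning set.
  P4: blocked at fork node Fz ∈ conditioning set.
  P5: blocked at chain node Lm ∈ conditioning set.
  P6: blocked at chain node Lm ∈ conditioning set.
  P7: blocked at fork node Lm ∈ conditioning set.
  P8: blocked at fork node Lm ∈ conditioning set.
{Fz, Lm} contains no descendant of Pg and blocks every backdoor path.
Every element of {Fz, Lm} is needed (dropping Fz leaves P4 open; dropping Lm leaves P8 open), so no proper subset is valid.
Among all size-2 subsets of the eligible variables, only {Fz, Lm} blocks every backdoor path, so it is the unique smallest valid adjustment set.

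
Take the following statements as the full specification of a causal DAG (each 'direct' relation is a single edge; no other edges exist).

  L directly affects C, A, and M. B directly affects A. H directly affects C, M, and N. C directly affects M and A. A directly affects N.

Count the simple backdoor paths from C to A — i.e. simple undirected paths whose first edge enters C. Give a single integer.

4

A backdoor path from C to A is any simple undirected path whose first edge points into C (i.e. leaves C via a parent).
Parents of C: {H, L}.
Enumerating:
  P1: C <- L -> A
  P2: C <- L -> M <- H -> N <- A
  P3: C <- H -> N <- A
  P4: C <- H -> M <- L -> A
That exhausts the simple backdoor paths. Count: 4.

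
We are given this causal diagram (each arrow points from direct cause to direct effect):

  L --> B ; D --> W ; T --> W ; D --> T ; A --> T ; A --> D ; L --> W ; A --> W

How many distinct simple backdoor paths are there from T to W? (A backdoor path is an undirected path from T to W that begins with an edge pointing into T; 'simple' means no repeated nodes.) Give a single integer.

4

A backdoor path from T to W is any simple undirected path whose first edge points into T (i.e. leaves T via a parent).
Parents of T: {A, D}.
Enumerating:
  P1: T <- A -> D -> W
  P2: T <- A -> W
  P3: T <- D <- A -> W
  P4: T <- D -> W
That exhausts the simple backdoor paths. Count: 4.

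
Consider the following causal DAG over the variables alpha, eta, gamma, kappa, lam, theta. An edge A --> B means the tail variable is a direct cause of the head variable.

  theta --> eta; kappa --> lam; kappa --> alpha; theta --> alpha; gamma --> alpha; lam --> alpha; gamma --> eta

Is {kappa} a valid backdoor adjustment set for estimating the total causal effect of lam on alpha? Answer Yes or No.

Backdoor paths from lam to alpha (paths whose first edge points into lam):
  P1: lam <- kappa -> alpha
Condition 1 (no descendant of lam in the set): holds — descendants of lam are {alpha}; none are in {kappa}.
Condition 2 (every backdoor path blocked by {kappa}):
  P1: blocked at fork node kappa ∈ conditioning set.
{kappa} satisfies the backdoor criterion.

Yes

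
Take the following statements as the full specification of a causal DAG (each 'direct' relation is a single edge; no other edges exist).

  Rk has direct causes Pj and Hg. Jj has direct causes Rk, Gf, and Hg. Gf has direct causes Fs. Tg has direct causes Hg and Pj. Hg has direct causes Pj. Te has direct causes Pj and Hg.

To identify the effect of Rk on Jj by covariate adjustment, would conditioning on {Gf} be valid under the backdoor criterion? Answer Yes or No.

No

Backdoor paths from Rk to Jj (paths whose first edge points into Rk):
  P1: Rk <- Pj -> Hg -> Jj
  P2: Rk <- Pj -> Te <- Hg -> Jj
  P3: Rk <- Pj -> Tg <- Hg -> Jj
  P4: Rk <- Hg -> Jj
Condition 1 (no descendant of Rk in the set): holds — descendants of Rk are {Jj}; none are in {Gf}.
Condition 2 (every backdoor path blocked by {Gf}):
  P1: open — no interior node is in the conditioning set.
  P2: blocked at collider Te (neither it nor any descendant is in the conditioning set).
  P3: blocked at collider Tg (neither it nor any descendant is in the conditioning set).
  P4: open — no interior node is in the conditioning set.
{Gf} does not satisfy the backdoor criterion.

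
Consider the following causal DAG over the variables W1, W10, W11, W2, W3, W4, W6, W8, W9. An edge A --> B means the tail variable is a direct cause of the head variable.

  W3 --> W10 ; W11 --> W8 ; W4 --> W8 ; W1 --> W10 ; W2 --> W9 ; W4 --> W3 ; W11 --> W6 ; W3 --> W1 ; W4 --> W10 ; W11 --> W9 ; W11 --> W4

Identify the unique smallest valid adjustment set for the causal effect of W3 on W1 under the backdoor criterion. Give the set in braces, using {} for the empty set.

Variables eligible for adjustment (non-descendants of W3, excluding W3 and W1): {W11, W2, W4, W6, W8, W9}.
Backdoor paths from W3 to W1:
  P1: W3 <- W4 -> W10 <- W1
Each backdoor path contains an unconditioned collider, so every path is already blocked with the empty conditioning set:
  P1: blocked at collider W10 (neither it nor any descendant is in the conditioning set).
The empty set is therefore the unique smallest valid set.

{}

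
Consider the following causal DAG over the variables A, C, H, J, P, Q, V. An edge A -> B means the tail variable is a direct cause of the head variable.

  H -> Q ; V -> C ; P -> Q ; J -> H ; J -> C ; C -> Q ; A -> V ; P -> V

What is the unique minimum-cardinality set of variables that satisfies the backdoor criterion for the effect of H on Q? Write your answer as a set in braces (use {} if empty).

{J}

Variables eligible for adjustment (non-descendants of H, excluding H and Q): {A, C, J, P, V}.
Backdoor paths from H to Q:
  P1: H <- J -> C <- V <- P -> Q
  P2: H <- J -> C -> Q
The empty set is not sufficient: P2 (H <- J -> C -> Q) has no collider blocking it and no conditioned non-collider, so it is open.
Try {J}:
  P1: blocked at fork node J ∈ conditioning set.
  P2: blocked at fork node J ∈ conditioning set.
{J} contains no descendant of H and blocks every backdoor path.
No other singleton works — e.g. {P} leaves P2 open — so {J} is the unique smallest valid adjustment set.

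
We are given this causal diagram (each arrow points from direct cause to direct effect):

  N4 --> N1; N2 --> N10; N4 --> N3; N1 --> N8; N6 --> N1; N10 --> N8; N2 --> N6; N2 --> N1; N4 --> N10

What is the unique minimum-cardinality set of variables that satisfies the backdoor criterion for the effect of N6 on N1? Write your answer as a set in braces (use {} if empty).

Variables eligible for adjustment (non-descendants of N6, excluding N6 and N1): {N10, N2, N3, N4}.
Backdoor paths from N6 to N1:
  P1: N6 <- N2 -> N10 <- N4 -> N1
  P2: N6 <- N2 -> N10 -> N8 <- N1
  P3: N6 <- N2 -> N1
The empty set is not sufficient: P3 (N6 <- N2 -> N1) has no collider blocking it and no conditioned non-collider, so it is open.
Try {N2}:
  P1: blocked at fork node N2 ∈ conditioning set.
  P2: blocked at fork node N2 ∈ conditioning set.
  P3: blocked at fork node N2 ∈ conditioning set.
{N2} contains no descendant of N6 and blocks every backdoor path.
No other singleton works — e.g. {N4} leaves P3 open — so {N2} is the unique smallest valid adjustment set.

{N2}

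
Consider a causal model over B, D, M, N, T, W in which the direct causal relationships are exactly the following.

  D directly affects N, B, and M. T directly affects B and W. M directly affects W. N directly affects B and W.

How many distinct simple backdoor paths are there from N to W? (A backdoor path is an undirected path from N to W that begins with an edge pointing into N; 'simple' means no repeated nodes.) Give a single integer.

2

A backdoor path from N to W is any simple undirected path whose first edge points into N (i.e. leaves N via a parent).
Parents of N: {D}.
Enumerating:
  P1: N <- D -> M -> W
  P2: N <- D -> B <- T -> W
That exhausts the simple backdoor paths. Count: 2.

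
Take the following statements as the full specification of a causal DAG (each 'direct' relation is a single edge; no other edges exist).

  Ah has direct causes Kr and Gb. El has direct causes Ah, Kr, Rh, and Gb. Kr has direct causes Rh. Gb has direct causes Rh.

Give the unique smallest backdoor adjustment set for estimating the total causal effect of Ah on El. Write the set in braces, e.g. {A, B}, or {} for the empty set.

Variables eligible for adjustment (non-descendants of Ah, excluding Ah and El): {Gb, Kr, Rh}.
Backdoor paths from Ah to El:
  P1: Ah <- Gb <- Rh -> Kr -> El
  P2: Ah <- Gb <- Rh -> El
  P3: Ah <- Gb -> El
  P4: Ah <- Kr <- Rh -> Gb -> El
  P5: Ah <- Kr <- Rh -> El
  P6: Ah <- Kr -> El
The empty set is not sufficient: P1 (Ah <- Gb <- Rh -> Kr -> El) has no collider blocking it and no conditioned non-collider, so it is open.
Try {Gb, Kr}:
  P1: blocked at chain node Gb ∈ conditioning set.
  P2: blocked at chain node Gb ∈ conditioning set.
  P3: blocked at fork node Gb ∈ conditioning set.
  P4: blocked at chain node Kr ∈ conditioning set.
  P5: blocked at chain node Kr ∈ conditioning set.
  P6: blocked at fork node Kr ∈ conditioning set.
{Gb, Kr} contains no descendant of Ah and blocks every backdoor path.
Every element of {Gb, Kr} is needed (dropping Gb leaves P2 open; dropping Kr leaves P5 open), so no proper subset is valid.
Among all size-2 subsets of the eligible variables, only {Gb, Kr} blocks every backdoor path, so it is the unique smallest valid adjustment set.

{Gb, Kr}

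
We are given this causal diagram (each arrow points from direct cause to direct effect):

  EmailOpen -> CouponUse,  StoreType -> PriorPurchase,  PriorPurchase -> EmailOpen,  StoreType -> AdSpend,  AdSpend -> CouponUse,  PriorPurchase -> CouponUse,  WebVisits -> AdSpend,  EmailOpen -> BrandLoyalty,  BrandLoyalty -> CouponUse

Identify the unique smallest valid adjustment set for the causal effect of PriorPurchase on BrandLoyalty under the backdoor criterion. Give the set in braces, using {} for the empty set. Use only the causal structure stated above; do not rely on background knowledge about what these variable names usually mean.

Variables eligible for adjustment (non-descendants of PriorPurchase, excluding PriorPurchase and BrandLoyalty): {AdSpend, StoreType, WebVisits}.
Backdoor paths from PriorPurchase to BrandLoyalty:
  P1: PriorPurchase <- StoreType -> AdSpend -> CouponUse <- EmailOpen -> BrandLoyalty
  P2: PriorPurchase <- StoreType -> AdSpend -> CouponUse <- BrandLoyalty
Each backdoor path contains an unconditioned collider, so every path is already blocked with the empty conditioning set:
  P1: blocked at collider CouponUse (neither it nor any descendant is in the conditioning set).
  P2: blocked at collider CouponUse (neither it nor any descendant is in the conditioning set).
The empty set is therefore the unique smallest valid set.

{}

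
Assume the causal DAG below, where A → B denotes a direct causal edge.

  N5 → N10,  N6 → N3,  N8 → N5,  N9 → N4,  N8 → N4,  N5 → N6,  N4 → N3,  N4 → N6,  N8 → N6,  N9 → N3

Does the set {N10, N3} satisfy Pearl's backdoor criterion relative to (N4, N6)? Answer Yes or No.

No

Backdoor paths from N4 to N6 (paths whose first edge points into N4):
  P1: N4 <- N8 -> N5 -> N6
  P2: N4 <- N8 -> N6
  P3: N4 <- N9 -> N3 <- N6
Condition 1 (no descendant of N4 in the set): FAILS — N3 is a descendant of N4.
Condition 2 (every backdoor path blocked by {N10, N3}):
  P1: open — no interior node is in the conditioning set.
  P2: open — no interior node is in the conditioning set.
  P3: open — collider(s) N3 are conditioned on (or have a conditioned descendant) and no non-collider on the path is in the set.
{N10, N3} does not satisfy the backdoor criterion.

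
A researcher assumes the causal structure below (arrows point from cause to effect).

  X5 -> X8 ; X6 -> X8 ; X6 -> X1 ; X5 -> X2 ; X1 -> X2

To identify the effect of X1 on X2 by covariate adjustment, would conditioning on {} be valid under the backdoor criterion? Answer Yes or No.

Yes

Backdoor paths from X1 to X2 (paths whose first edge points into X1):
  P1: X1 <- X6 -> X8 <- X5 -> X2
Condition 1 (no descendant of X1 in the set): holds — descendants of X1 are {X2}; none are in {}.
Condition 2 (every backdoor path blocked by {}):
  P1: blocked at collider X8 (neither it nor any descendant is in the conditioning set).
{} satisfies the backdoor criterion.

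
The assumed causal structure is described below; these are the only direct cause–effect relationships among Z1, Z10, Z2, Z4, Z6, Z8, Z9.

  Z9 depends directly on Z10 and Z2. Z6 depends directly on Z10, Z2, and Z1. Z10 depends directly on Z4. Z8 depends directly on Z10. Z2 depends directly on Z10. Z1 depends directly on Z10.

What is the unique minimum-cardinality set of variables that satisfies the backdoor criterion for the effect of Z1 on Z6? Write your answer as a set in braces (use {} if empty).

{Z10}

Variables eligible for adjustment (non-descendants of Z1, excluding Z1 and Z6): {Z10, Z2, Z4, Z8, Z9}.
Backdoor paths from Z1 to Z6:
  P1: Z1 <- Z10 -> Z2 -> Z6
  P2: Z1 <- Z10 -> Z6
  P3: Z1 <- Z10 -> Z9 <- Z2 -> Z6
The empty set is not sufficient: P1 (Z1 <- Z10 -> Z2 -> Z6) has no collider blocking it and no conditioned non-collider, so it is open.
Try {Z10}:
  P1: blocked at fork node Z10 ∈ conditioning set.
  P2: blocked at fork node Z10 ∈ conditioning set.
  P3: blocked at fork node Z10 ∈ conditioning set.
{Z10} contains no descendant of Z1 and blocks every backdoor path.
No other singleton works — e.g. {Z4} leaves P1 open — so {Z10} is the unique smallest valid adjustment set.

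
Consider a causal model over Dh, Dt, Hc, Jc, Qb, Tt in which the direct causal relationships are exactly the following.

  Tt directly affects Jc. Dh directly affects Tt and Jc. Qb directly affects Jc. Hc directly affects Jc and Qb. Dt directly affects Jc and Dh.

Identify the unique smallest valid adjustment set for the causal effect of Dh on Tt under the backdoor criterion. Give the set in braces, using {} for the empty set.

{}

Variables eligible for adjustment (non-descendants of Dh, excluding Dh and Tt): {Dt, Hc, Qb}.
Backdoor paths from Dh to Tt:
  P1: Dh <- Dt -> Jc <- Tt
Each backdoor path contains an unconditioned collider, so every path is already blocked with the empty conditioning set:
  P1: blocked at collider Jc (neither it nor any descendant is in the conditioning set).
The empty set is therefore the unique smallest valid set.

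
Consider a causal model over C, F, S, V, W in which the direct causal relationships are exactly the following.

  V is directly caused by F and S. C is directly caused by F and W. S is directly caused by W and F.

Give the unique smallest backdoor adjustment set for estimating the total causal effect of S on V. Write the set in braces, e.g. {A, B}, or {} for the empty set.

{F}

Variables eligible for adjustment (non-descendants of S, excluding S and V): {C, F, W}.
Backdoor paths from S to V:
  P1: S <- W -> C <- F -> V
  P2: S <- F -> V
The empty set is not sufficient: P2 (S <- F -> V) has no collider blocking it and no conditioned non-collider, so it is open.
Try {F}:
  P1: blocked at collider C (neither it nor any descendant is in the conditioning set).
  P2: blocked at fork node F ∈ conditioning set.
{F} contains no descendant of S and blocks every backdoor path.
No other singleton works — e.g. {W} leaves P2 open — so {F} is the unique smallest valid adjustment set.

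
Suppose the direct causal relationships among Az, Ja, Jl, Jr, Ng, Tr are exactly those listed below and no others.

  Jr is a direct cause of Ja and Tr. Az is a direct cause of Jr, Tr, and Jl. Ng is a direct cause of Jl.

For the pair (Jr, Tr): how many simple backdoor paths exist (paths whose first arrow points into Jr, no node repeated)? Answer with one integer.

1

A backdoor path from Jr to Tr is any simple undirected path whose first edge points into Jr (i.e. leaves Jr via a parent).
Parents of Jr: {Az}.
Enumerating:
  P1: Jr <- Az -> Tr
That exhausts the simple backdoor paths. Count: 1.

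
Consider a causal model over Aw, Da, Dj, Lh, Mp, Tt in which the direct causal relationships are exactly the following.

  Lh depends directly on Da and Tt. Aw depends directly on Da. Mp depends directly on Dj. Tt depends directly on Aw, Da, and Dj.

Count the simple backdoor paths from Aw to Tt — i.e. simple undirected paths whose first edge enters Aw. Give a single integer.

A backdoor path from Aw to Tt is any simple undirected path whose first edge points into Aw (i.e. leaves Aw via a parent).
Parents of Aw: {Da}.
Enumerating:
  P1: Aw <- Da -> Tt
  P2: Aw <- Da -> Lh <- Tt
That exhausts the simple backdoor paths. Count: 2.

2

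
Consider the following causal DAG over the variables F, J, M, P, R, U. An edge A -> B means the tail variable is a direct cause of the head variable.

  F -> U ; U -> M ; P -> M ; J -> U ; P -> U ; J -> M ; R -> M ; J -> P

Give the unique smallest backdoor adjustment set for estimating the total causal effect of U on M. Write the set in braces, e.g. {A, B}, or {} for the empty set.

{J, P}

Variables eligible for adjustment (non-descendants of U, excluding U and M): {F, J, P, R}.
Backdoor paths from U to M:
  P1: U <- J -> P -> M
  P2: U <- J -> M
  P3: U <- P <- J -> M
  P4: U <- P -> M
The empty set is not sufficient: P1 (U <- J -> P -> M) has no collider blocking it and no conditioned non-collider, so it is open.
Try {J, P}:
  P1: blocked at fork node J ∈ conditioning set.
  P2: blocked at fork node J ∈ conditioning set.
  P3: blocked at chain node P ∈ conditioning set.
  P4: blocked at fork node P ∈ conditioning set.
{J, P} contains no descendant of U and blocks every backdoor path.
Every element of {J, P} is needed (dropping J leaves P2 open; dropping P leaves P4 open), so no proper subset is valid.
Among all size-2 subsets of the eligible variables, only {J, P} blocks every backdoor path, so it is the unique smallest valid adjustment set.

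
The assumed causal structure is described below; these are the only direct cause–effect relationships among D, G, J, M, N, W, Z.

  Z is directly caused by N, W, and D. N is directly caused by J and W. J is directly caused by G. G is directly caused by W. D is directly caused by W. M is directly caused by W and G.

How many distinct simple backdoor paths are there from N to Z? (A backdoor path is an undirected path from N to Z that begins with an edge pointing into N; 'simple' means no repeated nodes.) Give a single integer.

A backdoor path from N to Z is any simple undirected path whose first edge points into N (i.e. leaves N via a parent).
Parents of N: {J, W}.
Enumerating:
  P1: N <- W -> D -> Z
  P2: N <- W -> Z
  P3: N <- J <- G <- W -> D -> Z
  P4: N <- J <- G <- W -> Z
  P5: N <- J <- G -> M <- W -> D -> Z
  P6: N <- J <- G -> M <- W -> Z
That exhausts the simple backdoor paths. Count: 6.

6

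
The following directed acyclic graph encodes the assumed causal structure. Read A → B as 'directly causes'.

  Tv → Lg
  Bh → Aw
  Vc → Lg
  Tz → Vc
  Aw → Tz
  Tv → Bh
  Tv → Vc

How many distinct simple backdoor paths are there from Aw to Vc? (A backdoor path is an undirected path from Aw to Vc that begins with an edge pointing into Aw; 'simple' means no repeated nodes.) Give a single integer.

2

A backdoor path from Aw to Vc is any simple undirected path whose first edge points into Aw (i.e. leaves Aw via a parent).
Parents of Aw: {Bh}.
Enumerating:
  P1: Aw <- Bh <- Tv -> Vc
  P2: Aw <- Bh <- Tv -> Lg <- Vc
That exhausts the simple backdoor paths. Count: 2.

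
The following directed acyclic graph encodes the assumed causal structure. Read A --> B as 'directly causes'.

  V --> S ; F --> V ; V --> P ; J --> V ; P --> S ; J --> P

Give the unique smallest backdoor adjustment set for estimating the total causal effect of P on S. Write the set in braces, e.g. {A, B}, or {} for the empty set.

{V}

Variables eligible for adjustment (non-descendants of P, excluding P and S): {F, J, V}.
Backdoor paths from P to S:
  P1: P <- J -> V -> S
  P2: P <- V -> S
The empty set is not sufficient: P1 (P <- J -> V -> S) has no collider blocking it and no conditioned non-collider, so it is open.
Try {V}:
  P1: blocked at chain node V ∈ conditioning set.
  P2: blocked at fork node V ∈ conditioning set.
{V} contains no descendant of P and blocks every backdoor path.
No other singleton works — e.g. {F} leaves P1 open — so {V} is the unique smallest valid adjustment set.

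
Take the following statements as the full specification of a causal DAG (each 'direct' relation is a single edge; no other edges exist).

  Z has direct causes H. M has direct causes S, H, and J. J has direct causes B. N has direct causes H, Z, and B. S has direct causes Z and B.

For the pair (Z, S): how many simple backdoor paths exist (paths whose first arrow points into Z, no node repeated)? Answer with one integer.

A backdoor path from Z to S is any simple undirected path whose first edge points into Z (i.e. leaves Z via a parent).
Parents of Z: {H}.
Enumerating:
  P1: Z <- H -> M <- J <- B -> S
  P2: Z <- H -> M <- S
  P3: Z <- H -> N <- B -> J -> M <- S
  P4: Z <- H -> N <- B -> S
That exhausts the simple backdoor paths. Count: 4.

4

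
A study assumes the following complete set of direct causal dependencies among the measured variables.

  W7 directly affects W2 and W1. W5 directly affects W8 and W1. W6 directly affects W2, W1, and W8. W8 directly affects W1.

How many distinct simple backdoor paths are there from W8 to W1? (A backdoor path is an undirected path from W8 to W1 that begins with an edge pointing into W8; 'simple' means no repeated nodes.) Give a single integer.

3

A backdoor path from W8 to W1 is any simple undirected path whose first edge points into W8 (i.e. leaves W8 via a parent).
Parents of W8: {W5, W6}.
Enumerating:
  P1: W8 <- W5 -> W1
  P2: W8 <- W6 -> W2 <- W7 -> W1
  P3: W8 <- W6 -> W1
That exhausts the simple backdoor paths. Count: 3.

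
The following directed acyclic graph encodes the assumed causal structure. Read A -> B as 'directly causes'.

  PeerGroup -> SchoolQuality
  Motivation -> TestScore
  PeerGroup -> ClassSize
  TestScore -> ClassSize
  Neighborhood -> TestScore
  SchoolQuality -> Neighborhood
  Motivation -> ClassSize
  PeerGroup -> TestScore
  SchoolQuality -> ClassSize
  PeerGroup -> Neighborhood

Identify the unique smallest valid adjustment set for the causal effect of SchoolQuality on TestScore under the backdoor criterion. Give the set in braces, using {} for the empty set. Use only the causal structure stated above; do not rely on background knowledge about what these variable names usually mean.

Variables eligible for adjustment (non-descendants of SchoolQuality, excluding SchoolQuality and TestScore): {Motivation, PeerGroup}.
Backdoor paths from SchoolQuality to TestScore:
  P1: SchoolQuality <- PeerGroup -> Neighborhood -> TestScore
  P2: SchoolQuality <- PeerGroup -> TestScore
  P3: SchoolQuality <- PeerGroup -> ClassSize <- Motivation -> TestScore
  P4: SchoolQuality <- PeerGroup -> ClassSize <- TestScore
The empty set is not sufficient: P1 (SchoolQuality <- PeerGroup -> Neighborhood -> TestScore) has no collider blocking it and no conditioned non-collider, so it is open.
Try {PeerGroup}:
  P1: blocked at fork node PeerGroup ∈ conditioning set.
  P2: blocked at fork node PeerGroup ∈ conditioning set.
  P3: blocked at fork node PeerGroup ∈ conditioning set.
  P4: blocked at fork node PeerGroup ∈ conditioning set.
{PeerGroup} contains no descendant of SchoolQuality and blocks every backdoor path.
No other singleton works — e.g. {Motivation} leaves P1 open — so {PeerGroup} is the unique smallest valid adjustment set.

{PeerGroup}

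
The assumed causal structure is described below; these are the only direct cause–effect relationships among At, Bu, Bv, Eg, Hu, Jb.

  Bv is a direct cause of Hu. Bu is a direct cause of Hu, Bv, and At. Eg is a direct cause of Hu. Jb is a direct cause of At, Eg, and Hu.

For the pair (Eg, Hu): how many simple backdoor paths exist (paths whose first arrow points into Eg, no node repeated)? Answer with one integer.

A backdoor path from Eg to Hu is any simple undirected path whose first edge points into Eg (i.e. leaves Eg via a parent).
Parents of Eg: {Jb}.
Enumerating:
  P1: Eg <- Jb -> At <- Bu -> Bv -> Hu
  P2: Eg <- Jb -> At <- Bu -> Hu
  P3: Eg <- Jb -> Hu
That exhausts the simple backdoor paths. Count: 3.

3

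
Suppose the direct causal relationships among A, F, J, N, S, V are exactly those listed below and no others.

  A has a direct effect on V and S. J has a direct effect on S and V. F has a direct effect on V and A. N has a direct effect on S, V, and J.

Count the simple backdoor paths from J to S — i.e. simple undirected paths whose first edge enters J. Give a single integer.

3

A backdoor path from J to S is any simple undirected path whose first edge points into J (i.e. leaves J via a parent).
Parents of J: {N}.
Enumerating:
  P1: J <- N -> V <- F -> A -> S
  P2: J <- N -> V <- A -> S
  P3: J <- N -> S
That exhausts the simple backdoor paths. Count: 3.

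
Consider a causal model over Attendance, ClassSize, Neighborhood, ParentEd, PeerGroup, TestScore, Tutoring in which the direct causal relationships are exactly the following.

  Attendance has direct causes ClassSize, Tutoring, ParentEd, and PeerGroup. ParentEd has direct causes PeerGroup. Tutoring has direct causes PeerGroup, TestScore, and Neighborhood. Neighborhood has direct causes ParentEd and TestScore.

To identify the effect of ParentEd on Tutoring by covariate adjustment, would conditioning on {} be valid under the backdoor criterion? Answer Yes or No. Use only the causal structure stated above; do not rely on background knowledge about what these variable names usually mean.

No

Backdoor paths from ParentEd to Tutoring (paths whose first edge points into ParentEd):
  P1: ParentEd <- PeerGroup -> Tutoring
  P2: ParentEd <- PeerGroup -> Attendance <- Tutoring
Condition 1 (no descendant of ParentEd in the set): holds — descendants of ParentEd are {Attendance, Neighborhood, Tutoring}; none are in {}.
Condition 2 (every backdoor path blocked by {}):
  P1: open — no interior node is in the conditioning set.
  P2: blocked at collider Attendance (neither it nor any descendant is in the conditioning set).
{} does not satisfy the backdoor criterion.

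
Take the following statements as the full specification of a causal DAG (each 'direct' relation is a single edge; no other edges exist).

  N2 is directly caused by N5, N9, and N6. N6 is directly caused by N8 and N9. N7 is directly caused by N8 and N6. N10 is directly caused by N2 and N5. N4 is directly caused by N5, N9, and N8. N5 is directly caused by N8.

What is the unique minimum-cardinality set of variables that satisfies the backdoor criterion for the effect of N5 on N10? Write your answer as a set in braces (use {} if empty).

{N8}

Variables eligible for adjustment (non-descendants of N5, excluding N5 and N10): {N6, N7, N8, N9}.
Backdoor paths from N5 to N10:
  P1: N5 <- N8 -> N6 <- N9 -> N2 -> N10
  P2: N5 <- N8 -> N6 -> N2 -> N10
  P3: N5 <- N8 -> N7 <- N6 <- N9 -> N2 -> N10
  P4: N5 <- N8 -> N7 <- N6 -> N2 -> N10
  P5: N5 <- N8 -> N4 <- N9 -> N6 -> N2 -> N10
  P6: N5 <- N8 -> N4 <- N9 -> N2 -> N10
The empty set is not sufficient: P2 (N5 <- N8 -> N6 -> N2 -> N10) has no collider blocking it and no conditioned non-collider, so it is open.
Try {N8}:
  P1: blocked at fork node N8 ∈ conditioning set.
  P2: blocked at fork node N8 ∈ conditioning set.
  P3: blocked at fork node N8 ∈ conditioning set.
  P4: blocked at fork node N8 ∈ conditioning set.
  P5: blocked at fork node N8 ∈ conditioning set.
  P6: blocked at fork node N8 ∈ conditioning set.
{N8} contains no descendant of N5 and blocks every backdoor path.
No other singleton works — e.g. {N9} leaves P2 open — so {N8} is the unique smallest valid adjustment set.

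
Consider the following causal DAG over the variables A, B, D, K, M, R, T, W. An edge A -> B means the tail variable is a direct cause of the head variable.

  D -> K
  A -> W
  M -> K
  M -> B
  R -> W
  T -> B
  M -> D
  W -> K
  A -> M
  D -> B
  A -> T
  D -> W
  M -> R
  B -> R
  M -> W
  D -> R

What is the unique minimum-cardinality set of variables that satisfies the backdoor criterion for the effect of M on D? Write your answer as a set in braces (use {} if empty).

{}

Variables eligible for adjustment (non-descendants of M, excluding M and D): {A, T}.
Backdoor paths from M to D:
  P1: M <- A -> T -> B <- D
  P2: M <- A -> T -> B -> R <- D
  P3: M <- A -> T -> B -> R -> W <- D
  P4: M <- A -> T -> B -> R -> W -> K <- D
  P5: M <- A -> W <- D
  P6: M <- A -> W <- R <- D
  P7: M <- A -> W <- R <- B <- D
  P8: M <- A -> W -> K <- D
Each backdoor path contains an unconditioned collider, so every path is already blocked with the empty conditioning set:
  P1: blocked at collider B (neither it nor any descendant is in the conditioning set).
  P2: blocked at collider R (neither it nor any descendant is in the conditioning set).
  P3: blocked at collider W (neither it nor any descendant is in the conditioning set).
  P4: blocked at collider K (neither it nor any descendant is in the conditioning set).
  P5: blocked at collider W (neither it nor any descendant is in the conditioning set).
  P6: blocked at collider W (neither it nor any descendant is in the conditioning set).
  P7: blocked at collider W (neither it nor any descendant is in the conditioning set).
  P8: blocked at collider K (neither it nor any descendant is in the conditioning set).
The empty set is therefore the unique smallest valid set.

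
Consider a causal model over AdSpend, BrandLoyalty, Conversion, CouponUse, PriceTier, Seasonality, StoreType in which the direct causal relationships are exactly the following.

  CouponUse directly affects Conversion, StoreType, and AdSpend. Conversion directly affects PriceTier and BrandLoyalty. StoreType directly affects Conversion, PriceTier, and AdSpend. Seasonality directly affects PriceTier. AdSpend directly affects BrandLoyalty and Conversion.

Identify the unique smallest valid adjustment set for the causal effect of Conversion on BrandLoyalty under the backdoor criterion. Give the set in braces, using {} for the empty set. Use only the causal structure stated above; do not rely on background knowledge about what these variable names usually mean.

Variables eligible for adjustment (non-descendants of Conversion, excluding Conversion and BrandLoyalty): {AdSpend, CouponUse, Seasonality, StoreType}.
Backdoor paths from Conversion to BrandLoyalty:
  P1: Conversion <- CouponUse -> StoreType -> AdSpend -> BrandLoyalty
  P2: Conversion <- CouponUse -> AdSpend -> BrandLoyalty
  P3: Conversion <- StoreType <- CouponUse -> AdSpend -> BrandLoyalty
  P4: Conversion <- StoreType -> AdSpend -> BrandLoyalty
  P5: Conversion <- AdSpend -> BrandLoyalty
The empty set is not sufficient: P1 (Conversion <- CouponUse -> StoreType -> AdSpend -> BrandLoyalty) has no collider blocking it and no conditioned non-collider, so it is open.
Try {AdSpend}:
  P1: blocked at chain node AdSpend ∈ conditioning set.
  P2: blocked at chain node AdSpend ∈ conditioning set.
  P3: blocked at chain node AdSpend ∈ conditioning set.
  P4: blocked at chain node AdSpend ∈ conditioning set.
  P5: blocked at fork node AdSpend ∈ conditioning set.
{AdSpend} contains no descendant of Conversion and blocks every backdoor path.
No other singleton works — e.g. {CouponUse} leaves P4 open — so {AdSpend} is the unique smallest valid adjustment set.

{AdSpend}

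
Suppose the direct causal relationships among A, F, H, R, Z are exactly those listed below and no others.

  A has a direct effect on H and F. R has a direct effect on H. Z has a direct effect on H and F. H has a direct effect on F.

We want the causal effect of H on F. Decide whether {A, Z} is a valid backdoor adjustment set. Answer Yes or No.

Backdoor paths from H to F (paths whose first edge points into H):
  P1: H <- Z -> F
  P2: H <- A -> F
Condition 1 (no descendant of H in the set): holds — descendants of H are {F}; none are in {A, Z}.
Condition 2 (every backdoor path blocked by {A, Z}):
  P1: blocked at fork node Z ∈ conditioning set.
  P2: blocked at fork node A ∈ conditioning set.
{A, Z} satisfies the backdoor criterion.

Yes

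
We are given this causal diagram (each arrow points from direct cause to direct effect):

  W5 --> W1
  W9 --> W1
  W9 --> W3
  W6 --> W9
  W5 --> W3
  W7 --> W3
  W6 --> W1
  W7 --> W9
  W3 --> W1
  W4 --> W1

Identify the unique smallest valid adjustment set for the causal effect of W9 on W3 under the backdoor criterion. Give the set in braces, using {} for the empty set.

Variables eligible for adjustment (non-descendants of W9, excluding W9 and W3): {W4, W5, W6, W7}.
Backdoor paths from W9 to W3:
  P1: W9 <- W6 -> W1 <- W5 -> W3
  P2: W9 <- W6 -> W1 <- W3
  P3: W9 <- W7 -> W3
The empty set is not sufficient: P3 (W9 <- W7 -> W3) has no collider blocking it and no conditioned non-collider, so it is open.
Try {W7}:
  P1: blocked at collider W1 (neither it nor any descendant is in the conditioning set).
  P2: blocked at collider W1 (neither it nor any descendant is in the conditioning set).
  P3: blocked at fork node W7 ∈ conditioning set.
{W7} contains no descendant of W9 and blocks every backdoor path.
No other singleton works — e.g. {W6} leaves P3 open — so {W7} is the unique smallest valid adjustment set.

{W7}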